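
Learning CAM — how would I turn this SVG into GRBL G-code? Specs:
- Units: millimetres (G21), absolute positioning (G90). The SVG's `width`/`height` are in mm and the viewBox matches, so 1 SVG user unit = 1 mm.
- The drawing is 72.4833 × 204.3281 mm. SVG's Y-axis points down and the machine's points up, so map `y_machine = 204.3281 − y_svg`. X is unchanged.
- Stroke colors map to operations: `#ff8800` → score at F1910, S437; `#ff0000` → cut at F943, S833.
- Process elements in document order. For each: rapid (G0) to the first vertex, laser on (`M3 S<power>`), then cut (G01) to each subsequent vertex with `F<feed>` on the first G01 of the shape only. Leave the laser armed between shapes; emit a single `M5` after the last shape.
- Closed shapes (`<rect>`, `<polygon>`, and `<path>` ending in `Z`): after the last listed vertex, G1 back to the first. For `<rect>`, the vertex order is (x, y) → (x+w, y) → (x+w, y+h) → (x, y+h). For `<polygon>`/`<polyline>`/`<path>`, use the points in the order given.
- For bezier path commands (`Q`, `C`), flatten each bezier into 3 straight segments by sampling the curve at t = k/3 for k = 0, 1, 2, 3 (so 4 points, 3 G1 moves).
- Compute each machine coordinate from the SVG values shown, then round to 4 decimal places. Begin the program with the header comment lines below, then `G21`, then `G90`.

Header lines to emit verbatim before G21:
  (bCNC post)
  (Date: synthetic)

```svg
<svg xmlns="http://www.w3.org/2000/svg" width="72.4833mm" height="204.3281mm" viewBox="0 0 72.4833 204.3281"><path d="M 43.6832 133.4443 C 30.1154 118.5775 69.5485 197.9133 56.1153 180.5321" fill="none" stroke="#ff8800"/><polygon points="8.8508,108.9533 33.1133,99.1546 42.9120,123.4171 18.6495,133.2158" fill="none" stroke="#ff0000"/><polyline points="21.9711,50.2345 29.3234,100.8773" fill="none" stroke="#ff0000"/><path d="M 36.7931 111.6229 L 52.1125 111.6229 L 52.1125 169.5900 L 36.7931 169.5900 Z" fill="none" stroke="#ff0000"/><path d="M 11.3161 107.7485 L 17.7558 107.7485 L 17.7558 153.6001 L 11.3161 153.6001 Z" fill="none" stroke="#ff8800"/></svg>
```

(bCNC post)
(Date: synthetic)
G21
G90
G0 X43.6832 Y70.8838
M3 S437
G01 X43.8614 Y61.4208 F1910
G01 X55.8474 Y31.5827
G01 X56.1153 Y23.7960
G0 X8.8508 Y95.3748
M3 S833
G01 X33.1133 Y105.1735 F943
G01 X42.9120 Y80.9110
G01 X18.6495 Y71.1123
G01 X8.8508 Y95.3748
G0 X21.9711 Y154.0936
M3 S833
G01 X29.3234 Y103.4508 F943
G0 X36.7931 Y92.7052
M3 S833
G01 X52.1125 Y92.7052 F943
G01 X52.1125 Y34.7381
G01 X36.7931 Y34.7381
G01 X36.7931 Y92.7052
G0 X11.3161 Y96.5796
M3 S437
G01 X17.7558 Y96.5796 F1910
G01 X17.7558 Y50.7280
G01 X11.3161 Y50.7280
G01 X11.3161 Y96.5796
M5

1 u = 1 mm; y_m = 204.3281 − y.

[1] `<path>` cubic bezier, #ff8800→score S437 F1910: (43.6832,70.8838) → (43.8614,61.4208) → (55.8474,31.5827) → (56.1153,23.7960)

[2] `<polygon>` regular polygon, #ff0000→cut S833 F943: (8.8508,95.3748) → (33.1133,105.1735) → (42.9120,80.9110) → (18.6495,71.1123) → (8.8508,95.3748) (closed)

[3] `<polyline>` line segment, #ff0000→cut S833 F943: (21.9711,154.0936) → (29.3234,103.4508)

[4] `<path>` rectangle, #ff0000→cut S833 F943: (36.7931,92.7052) → (52.1125,92.7052) → (52.1125,34.7381) → (36.7931,34.7381) → (36.7931,92.7052) (closed)

[5] `<path>` rectangle, #ff8800→score S437 F1910: (11.3161,96.5796) → (17.7558,96.5796) → (17.7558,50.7280) → (11.3161,50.7280) → (11.3161,96.5796) (closed)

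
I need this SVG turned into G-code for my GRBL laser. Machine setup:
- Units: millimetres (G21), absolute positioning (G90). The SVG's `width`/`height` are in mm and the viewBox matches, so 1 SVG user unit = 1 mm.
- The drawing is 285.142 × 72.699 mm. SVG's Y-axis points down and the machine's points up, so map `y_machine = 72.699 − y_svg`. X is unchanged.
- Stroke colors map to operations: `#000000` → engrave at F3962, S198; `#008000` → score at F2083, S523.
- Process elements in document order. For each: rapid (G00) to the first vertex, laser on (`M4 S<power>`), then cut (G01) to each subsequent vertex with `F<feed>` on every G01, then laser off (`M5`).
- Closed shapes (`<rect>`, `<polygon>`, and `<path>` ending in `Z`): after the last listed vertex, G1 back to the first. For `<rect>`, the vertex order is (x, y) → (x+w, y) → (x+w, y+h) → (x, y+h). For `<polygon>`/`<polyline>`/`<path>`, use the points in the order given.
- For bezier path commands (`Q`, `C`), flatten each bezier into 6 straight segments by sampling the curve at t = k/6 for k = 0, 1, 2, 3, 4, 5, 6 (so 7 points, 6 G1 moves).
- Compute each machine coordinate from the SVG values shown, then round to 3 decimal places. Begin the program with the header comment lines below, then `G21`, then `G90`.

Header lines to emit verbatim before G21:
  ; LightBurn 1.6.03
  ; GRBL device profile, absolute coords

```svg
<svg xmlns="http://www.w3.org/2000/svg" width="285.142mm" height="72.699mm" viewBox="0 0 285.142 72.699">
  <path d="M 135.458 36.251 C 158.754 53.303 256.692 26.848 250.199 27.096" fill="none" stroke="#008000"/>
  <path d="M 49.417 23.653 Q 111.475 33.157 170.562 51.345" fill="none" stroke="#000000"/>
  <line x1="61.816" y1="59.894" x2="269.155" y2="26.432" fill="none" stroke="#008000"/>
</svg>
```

Since the viewBox matches the mm dimensions, user units are millimetres directly. The only transform is the Y-flip y_m = 72.699 − y_svg.

Shape 1 is a cubic bezier drawn with `<path>`. Its stroke #008000 means score at S523, F2083. After flipping Y the toolpath is (135.458,36.448) → (152.497,31.223) → (177.002,31.298) → (203.999,34.724) → (228.514,39.550) → (245.572,43.827) → (250.199,45.603).

Shape 2 is a quadratic bezier drawn with `<path>`. Its stroke #000000 means engrave at S198, F3962. After flipping Y the toolpath is (49.417,49.046) → (70.020,45.637) → (90.459,41.745) → (110.732,37.371) → (130.841,32.514) → (150.784,27.175) → (170.562,21.354).

Shape 3 is a line segment drawn with `<line>`. Its stroke #008000 means score at S523, F2083. After flipping Y the toolpath is (61.816,12.805) → (269.155,46.267).

; LightBurn 1.6.03
; GRBL device profile, absolute coords
G21
G90
G00 X135.458 Y36.448
M4 S523
G01 X152.497 Y31.223 F2083
G01 X177.002 Y31.298 F2083
G01 X203.999 Y34.724 F2083
G01 X228.514 Y39.550 F2083
G01 X245.572 Y43.827 F2083
G01 X250.199 Y45.603 F2083
M5
G00 X49.417 Y49.046
M4 S198
G01 X70.020 Y45.637 F3962
G01 X90.459 Y41.745 F3962
G01 X110.732 Y37.371 F3962
G01 X130.841 Y32.514 F3962
G01 X150.784 Y27.175 F3962
G01 X170.562 Y21.354 F3962
M5
G00 X61.816 Y12.805
M4 S523
G01 X269.155 Y46.267 F2083
M5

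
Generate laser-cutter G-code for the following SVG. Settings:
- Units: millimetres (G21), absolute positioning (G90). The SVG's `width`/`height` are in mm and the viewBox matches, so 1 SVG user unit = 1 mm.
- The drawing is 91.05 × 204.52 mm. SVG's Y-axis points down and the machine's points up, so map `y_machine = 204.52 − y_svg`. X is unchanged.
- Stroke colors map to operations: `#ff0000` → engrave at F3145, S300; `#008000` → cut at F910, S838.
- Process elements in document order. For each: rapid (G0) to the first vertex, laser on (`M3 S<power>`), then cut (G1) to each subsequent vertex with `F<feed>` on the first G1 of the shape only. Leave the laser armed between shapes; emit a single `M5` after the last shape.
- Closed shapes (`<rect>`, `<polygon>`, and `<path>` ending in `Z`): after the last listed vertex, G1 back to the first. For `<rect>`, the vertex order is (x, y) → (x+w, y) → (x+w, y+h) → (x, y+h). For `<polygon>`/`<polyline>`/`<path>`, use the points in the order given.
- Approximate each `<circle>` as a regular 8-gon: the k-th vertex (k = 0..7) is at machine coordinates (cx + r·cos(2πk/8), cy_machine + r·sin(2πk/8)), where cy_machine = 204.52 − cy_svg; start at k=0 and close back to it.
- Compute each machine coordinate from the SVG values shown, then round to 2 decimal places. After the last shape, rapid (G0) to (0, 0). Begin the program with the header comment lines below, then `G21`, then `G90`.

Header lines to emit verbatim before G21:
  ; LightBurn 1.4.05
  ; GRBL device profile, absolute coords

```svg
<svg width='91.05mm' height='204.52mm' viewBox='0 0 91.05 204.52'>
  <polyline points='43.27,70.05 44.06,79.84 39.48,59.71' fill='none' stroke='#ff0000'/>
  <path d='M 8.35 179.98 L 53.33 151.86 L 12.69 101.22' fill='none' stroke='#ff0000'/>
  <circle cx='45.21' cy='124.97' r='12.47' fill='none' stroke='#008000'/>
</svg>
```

1 u = 1 mm; y_m = 204.52 − y.

[1] `<polyline>` open polyline, #ff0000→engrave S300 F3145: (43.27,134.47) → (44.06,124.68) → (39.48,144.81)

[2] `<path>` open polyline, #ff0000→engrave S300 F3145: (8.35,24.54) → (53.33,52.66) → (12.69,103.30)

[3] `<circle>` circle, #008000→cut S838 F910: (57.68,79.55) → (54.03,88.37) → (45.21,92.02) → (36.39,88.37) → (32.74,79.55) → (36.39,70.73) → (45.21,67.08) → (54.03,70.73) → (57.68,79.55) (closed)

; LightBurn 1.4.05
; GRBL device profile, absolute coords
G21
G90
G0 X43.27 Y134.47
M3 S300
G1 X44.06 Y124.68 F3145
G1 X39.48 Y144.81
G0 X8.35 Y24.54
M3 S300
G1 X53.33 Y52.66 F3145
G1 X12.69 Y103.30
G0 X57.68 Y79.55
M3 S838
G1 X54.03 Y88.37 F910
G1 X45.21 Y92.02
G1 X36.39 Y88.37
G1 X32.74 Y79.55
G1 X36.39 Y70.73
G1 X45.21 Y67.08
G1 X54.03 Y70.73
G1 X57.68 Y79.55
M5
G0 X0.00 Y0.00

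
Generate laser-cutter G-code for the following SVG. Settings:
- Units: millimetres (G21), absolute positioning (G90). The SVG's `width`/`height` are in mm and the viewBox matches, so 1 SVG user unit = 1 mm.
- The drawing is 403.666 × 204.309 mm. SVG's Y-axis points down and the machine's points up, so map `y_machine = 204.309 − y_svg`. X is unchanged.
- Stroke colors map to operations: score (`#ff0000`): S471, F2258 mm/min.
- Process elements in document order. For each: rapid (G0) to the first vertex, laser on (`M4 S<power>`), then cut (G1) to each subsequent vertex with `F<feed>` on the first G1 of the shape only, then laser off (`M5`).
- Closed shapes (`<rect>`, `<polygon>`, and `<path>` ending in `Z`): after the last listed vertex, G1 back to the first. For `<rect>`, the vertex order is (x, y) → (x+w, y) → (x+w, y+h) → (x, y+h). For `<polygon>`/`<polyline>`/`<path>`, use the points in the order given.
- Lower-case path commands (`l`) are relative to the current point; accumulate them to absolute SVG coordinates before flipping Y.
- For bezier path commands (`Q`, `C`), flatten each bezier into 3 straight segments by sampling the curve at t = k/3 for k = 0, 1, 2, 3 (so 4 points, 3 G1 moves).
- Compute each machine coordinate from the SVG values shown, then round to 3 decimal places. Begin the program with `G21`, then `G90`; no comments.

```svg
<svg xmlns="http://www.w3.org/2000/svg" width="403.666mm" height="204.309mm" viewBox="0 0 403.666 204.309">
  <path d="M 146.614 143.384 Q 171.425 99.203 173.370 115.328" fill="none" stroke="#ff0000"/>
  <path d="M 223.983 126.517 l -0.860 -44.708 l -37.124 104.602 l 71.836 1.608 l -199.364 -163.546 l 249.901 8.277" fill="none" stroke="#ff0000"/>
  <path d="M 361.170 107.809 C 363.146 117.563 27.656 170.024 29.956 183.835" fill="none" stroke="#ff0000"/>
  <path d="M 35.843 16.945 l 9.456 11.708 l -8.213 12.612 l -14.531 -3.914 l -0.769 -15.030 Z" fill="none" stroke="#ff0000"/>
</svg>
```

viewBox `0 0 403.666 204.309` with mm width/height → 1 unit = 1 mm. Flip: y_m = 204.309 − y_svg.

**Shape 1** — `<path>` quadratic bezier, stroke `#ff0000` → score (S471, F2258). Control points (SVG): P0=(146.614,143.384), P1=(171.425,99.203), P2=(173.370,115.328); sampled at t=k/3. Machine vertices: (146.614,60.925) → (160.614,83.678) → (169.533,93.030) → (173.370,88.981). Open path.

**Shape 2** — `<path>` open polyline, stroke `#ff0000` → score (S471, F2258). Machine vertices: (223.983,77.792) → (223.123,122.500) → (185.999,17.898) → (257.835,16.290) → (58.471,179.836) → (308.372,171.559). Open path.

**Shape 3** — `<path>` cubic bezier, stroke `#ff0000` → score (S471, F2258). Control points (SVG): P0=(361.170,107.809), P1=(363.146,117.563), P2=(27.656,170.024), P3=(29.956,183.835); sampled at t=k/3. Machine vertices: (361.170,96.500) → (275.667,75.524) → (115.243,44.155) → (29.956,20.474). Open path.

**Shape 4** — `<path>` regular polygon, stroke `#ff0000` → score (S471, F2258). Machine vertices: (35.843,187.364) → (45.299,175.656) → (37.086,163.044) → (22.555,166.958) → (21.786,181.988) → (35.843,187.364). Closed: final G1 returns to the first vertex.

G21
G90
G0 X146.614 Y60.925
M4 S471
G1 X160.614 Y83.678 F2258
G1 X169.533 Y93.030
G1 X173.370 Y88.981
M5
G0 X223.983 Y77.792
M4 S471
G1 X223.123 Y122.500 F2258
G1 X185.999 Y17.898
G1 X257.835 Y16.290
G1 X58.471 Y179.836
G1 X308.372 Y171.559
M5
G0 X361.170 Y96.500
M4 S471
G1 X275.667 Y75.524 F2258
G1 X115.243 Y44.155
G1 X29.956 Y20.474
M5
G0 X35.843 Y187.364
M4 S471
G1 X45.299 Y175.656 F2258
G1 X37.086 Y163.044
G1 X22.555 Y166.958
G1 X21.786 Y181.988
G1 X35.843 Y187.364
M5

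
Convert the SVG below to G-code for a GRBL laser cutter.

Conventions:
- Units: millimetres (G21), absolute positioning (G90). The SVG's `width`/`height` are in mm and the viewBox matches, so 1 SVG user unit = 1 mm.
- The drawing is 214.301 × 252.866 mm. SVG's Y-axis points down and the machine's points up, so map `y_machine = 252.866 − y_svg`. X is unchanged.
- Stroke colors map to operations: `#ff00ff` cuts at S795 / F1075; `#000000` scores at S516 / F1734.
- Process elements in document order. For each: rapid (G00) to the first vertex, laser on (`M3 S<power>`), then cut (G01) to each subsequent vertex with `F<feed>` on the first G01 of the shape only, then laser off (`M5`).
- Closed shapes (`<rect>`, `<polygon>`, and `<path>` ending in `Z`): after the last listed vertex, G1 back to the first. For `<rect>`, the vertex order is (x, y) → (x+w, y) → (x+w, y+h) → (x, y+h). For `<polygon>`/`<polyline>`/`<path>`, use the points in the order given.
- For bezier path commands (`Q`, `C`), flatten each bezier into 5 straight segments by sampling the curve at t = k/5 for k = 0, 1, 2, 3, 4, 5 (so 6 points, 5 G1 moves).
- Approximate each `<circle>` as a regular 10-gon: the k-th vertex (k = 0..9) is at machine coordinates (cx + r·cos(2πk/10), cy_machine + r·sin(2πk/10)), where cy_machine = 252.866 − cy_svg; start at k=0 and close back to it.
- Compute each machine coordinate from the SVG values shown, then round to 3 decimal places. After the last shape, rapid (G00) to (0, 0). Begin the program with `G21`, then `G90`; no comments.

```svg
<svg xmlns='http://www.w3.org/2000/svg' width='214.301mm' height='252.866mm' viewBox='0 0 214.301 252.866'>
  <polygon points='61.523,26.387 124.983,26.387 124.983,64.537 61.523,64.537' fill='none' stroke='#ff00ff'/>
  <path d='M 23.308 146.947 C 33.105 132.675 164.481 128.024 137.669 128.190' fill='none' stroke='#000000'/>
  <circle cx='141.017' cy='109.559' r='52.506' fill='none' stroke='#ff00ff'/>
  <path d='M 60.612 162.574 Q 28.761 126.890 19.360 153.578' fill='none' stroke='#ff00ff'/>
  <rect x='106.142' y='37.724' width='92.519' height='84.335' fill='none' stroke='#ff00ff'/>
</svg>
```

viewBox `0 0 214.301 252.866` with mm width/height → 1 unit = 1 mm. Flip: y_m = 252.866 − y_svg.

**Shape 1** — `<polygon>` rectangle, stroke `#ff00ff` → cut (S795, F1075). Machine vertices: (61.523,226.479) → (124.983,226.479) → (124.983,188.329) → (61.523,188.329) → (61.523,226.479). Closed: final G1 returns to the first vertex.

**Shape 2** — `<path>` cubic bezier, stroke `#000000` → score (S516, F1734). Control points (SVG): P0=(23.308,146.947), P1=(33.105,132.675), P2=(164.481,128.024), P3=(137.669,128.190); sampled at t=k/5. Machine vertices: (23.308,105.919) → (41.538,113.366) → (75.517,118.735) → (111.818,122.256) → (137.012,124.159) → (137.669,124.676). Open path.

**Shape 3** — `<circle>` circle, stroke `#ff00ff` → cut (S795, F1075). Machine vertices: (193.523,143.307) → (183.495,174.169) → (157.242,193.243) → (124.792,193.243) → (98.539,174.169) → (88.511,143.307) → (98.539,112.445) → (124.792,93.371) → (157.242,93.371) → (183.495,112.445) → (193.523,143.307). Closed: final G1 returns to the first vertex.

**Shape 4** — `<path>` quadratic bezier, stroke `#ff00ff` → cut (S795, F1075). Control points (SVG): P0=(60.612,162.574), P1=(28.761,126.890), P2=(19.360,153.578); sampled at t=k/5. Machine vertices: (60.612,90.292) → (48.770,102.071) → (38.723,108.860) → (30.473,110.659) → (24.018,107.468) → (19.360,99.288). Open path.

**Shape 5** — `<rect>` rectangle, stroke `#ff00ff` → cut (S795, F1075). Machine vertices: (106.142,215.142) → (198.661,215.142) → (198.661,130.807) → (106.142,130.807) → (106.142,215.142). Closed: final G1 returns to the first vertex.

G21
G90
G00 X61.523 Y226.479
M3 S795
G01 X124.983 Y226.479 F1075
G01 X124.983 Y188.329
G01 X61.523 Y188.329
G01 X61.523 Y226.479
M5
G00 X23.308 Y105.919
M3 S516
G01 X41.538 Y113.366 F1734
G01 X75.517 Y118.735
G01 X111.818 Y122.256
G01 X137.012 Y124.159
G01 X137.669 Y124.676
M5
G00 X193.523 Y143.307
M3 S795
G01 X183.495 Y174.169 F1075
G01 X157.242 Y193.243
G01 X124.792 Y193.243
G01 X98.539 Y174.169
G01 X88.511 Y143.307
G01 X98.539 Y112.445
G01 X124.792 Y93.371
G01 X157.242 Y93.371
G01 X183.495 Y112.445
G01 X193.523 Y143.307
M5
G00 X60.612 Y90.292
M3 S795
G01 X48.770 Y102.071 F1075
G01 X38.723 Y108.860
G01 X30.473 Y110.659
G01 X24.018 Y107.468
G01 X19.360 Y99.288
M5
G00 X106.142 Y215.142
M3 S795
G01 X198.661 Y215.142 F1075
G01 X198.661 Y130.807
G01 X106.142 Y130.807
G01 X106.142 Y215.142
M5
G00 X0.000 Y0.000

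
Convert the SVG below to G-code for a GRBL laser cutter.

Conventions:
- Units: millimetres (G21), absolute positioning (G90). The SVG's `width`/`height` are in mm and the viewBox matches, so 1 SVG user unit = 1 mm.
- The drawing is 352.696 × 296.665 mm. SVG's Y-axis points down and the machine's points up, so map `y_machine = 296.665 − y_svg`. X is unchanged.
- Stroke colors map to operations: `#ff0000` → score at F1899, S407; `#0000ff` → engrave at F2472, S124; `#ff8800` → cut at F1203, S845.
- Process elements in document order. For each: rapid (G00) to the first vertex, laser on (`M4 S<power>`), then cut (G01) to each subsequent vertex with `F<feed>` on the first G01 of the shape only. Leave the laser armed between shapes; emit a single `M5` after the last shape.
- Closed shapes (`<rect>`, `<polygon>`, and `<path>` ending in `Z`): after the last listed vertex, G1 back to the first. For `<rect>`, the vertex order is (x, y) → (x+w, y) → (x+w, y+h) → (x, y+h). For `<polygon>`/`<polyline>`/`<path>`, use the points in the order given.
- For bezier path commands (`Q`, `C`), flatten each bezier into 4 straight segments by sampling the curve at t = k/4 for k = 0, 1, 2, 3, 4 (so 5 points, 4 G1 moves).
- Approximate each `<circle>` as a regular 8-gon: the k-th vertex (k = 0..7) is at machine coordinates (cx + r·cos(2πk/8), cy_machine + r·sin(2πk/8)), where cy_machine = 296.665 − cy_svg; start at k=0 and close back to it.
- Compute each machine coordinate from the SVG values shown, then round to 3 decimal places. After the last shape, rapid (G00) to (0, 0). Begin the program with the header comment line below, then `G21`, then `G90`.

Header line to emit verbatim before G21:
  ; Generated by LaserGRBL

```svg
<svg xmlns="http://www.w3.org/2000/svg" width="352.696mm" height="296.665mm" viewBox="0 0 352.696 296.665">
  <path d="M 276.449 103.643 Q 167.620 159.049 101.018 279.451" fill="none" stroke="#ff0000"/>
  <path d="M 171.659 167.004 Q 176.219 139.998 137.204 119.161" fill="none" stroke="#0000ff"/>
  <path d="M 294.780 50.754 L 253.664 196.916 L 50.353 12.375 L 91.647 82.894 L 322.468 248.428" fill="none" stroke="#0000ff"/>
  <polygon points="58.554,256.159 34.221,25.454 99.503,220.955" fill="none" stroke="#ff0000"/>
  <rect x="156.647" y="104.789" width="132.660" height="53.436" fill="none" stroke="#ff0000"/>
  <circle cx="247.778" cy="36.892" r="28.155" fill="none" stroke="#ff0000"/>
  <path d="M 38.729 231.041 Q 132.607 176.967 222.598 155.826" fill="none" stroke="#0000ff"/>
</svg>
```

Since the viewBox matches the mm dimensions, user units are millimetres directly. The only transform is the Y-flip y_m = 296.665 − y_svg.

Shape 1 is a quadratic bezier drawn with `<path>`. Its stroke #ff0000 means score at S407, F1899. After flipping Y the toolpath is (276.449,193.022) → (224.674,161.257) → (178.177,121.367) → (136.958,73.353) → (101.018,17.214).

Shape 2 is a quadratic bezier drawn with `<path>`. Its stroke #0000ff means engrave at S124, F2472. After flipping Y the toolpath is (171.659,129.661) → (171.216,142.778) → (165.325,155.125) → (153.988,166.700) → (137.204,177.504).

Shape 3 is a open polyline drawn with `<path>`. Its stroke #0000ff means engrave at S124, F2472. After flipping Y the toolpath is (294.780,245.911) → (253.664,99.749) → (50.353,284.290) → (91.647,213.771) → (322.468,48.237).

Shape 4 is a closed polygon drawn with `<polygon>`. Its stroke #ff0000 means score at S407, F1899. After flipping Y the toolpath is (58.554,40.506) → (34.221,271.211) → (99.503,75.710) → (58.554,40.506), returning to the start.

Shape 5 is a rectangle drawn with `<rect>`. Its stroke #ff0000 means score at S407, F1899. After flipping Y the toolpath is (156.647,191.876) → (289.307,191.876) → (289.307,138.440) → (156.647,138.440) → (156.647,191.876), returning to the start.

Shape 6 is a circle drawn with `<circle>`. Its stroke #ff0000 means score at S407, F1899. After flipping Y the toolpath is (275.933,259.773) → (267.687,279.682) → (247.778,287.928) → (227.869,279.682) → (219.623,259.773) → (227.869,239.864) → (247.778,231.618) → (267.687,239.864) → (275.933,259.773), returning to the start.

Shape 7 is a quadratic bezier drawn with `<path>`. Its stroke #0000ff means engrave at S124, F2472. After flipping Y the toolpath is (38.729,65.624) → (85.425,90.603) → (131.635,111.465) → (177.360,128.210) → (222.598,140.839).

; Generated by LaserGRBL
G21
G90
G00 X276.449 Y193.022
M4 S407
G01 X224.674 Y161.257 F1899
G01 X178.177 Y121.367
G01 X136.958 Y73.353
G01 X101.018 Y17.214
G00 X171.659 Y129.661
M4 S124
G01 X171.216 Y142.778 F2472
G01 X165.325 Y155.125
G01 X153.988 Y166.700
G01 X137.204 Y177.504
G00 X294.780 Y245.911
M4 S124
G01 X253.664 Y99.749 F2472
G01 X50.353 Y284.290
G01 X91.647 Y213.771
G01 X322.468 Y48.237
G00 X58.554 Y40.506
M4 S407
G01 X34.221 Y271.211 F1899
G01 X99.503 Y75.710
G01 X58.554 Y40.506
G00 X156.647 Y191.876
M4 S407
G01 X289.307 Y191.876 F1899
G01 X289.307 Y138.440
G01 X156.647 Y138.440
G01 X156.647 Y191.876
G00 X275.933 Y259.773
M4 S407
G01 X267.687 Y279.682 F1899
G01 X247.778 Y287.928
G01 X227.869 Y279.682
G01 X219.623 Y259.773
G01 X227.869 Y239.864
G01 X247.778 Y231.618
G01 X267.687 Y239.864
G01 X275.933 Y259.773
G00 X38.729 Y65.624
M4 S124
G01 X85.425 Y90.603 F2472
G01 X131.635 Y111.465
G01 X177.360 Y128.210
G01 X222.598 Y140.839
M5
G00 X0.000 Y0.000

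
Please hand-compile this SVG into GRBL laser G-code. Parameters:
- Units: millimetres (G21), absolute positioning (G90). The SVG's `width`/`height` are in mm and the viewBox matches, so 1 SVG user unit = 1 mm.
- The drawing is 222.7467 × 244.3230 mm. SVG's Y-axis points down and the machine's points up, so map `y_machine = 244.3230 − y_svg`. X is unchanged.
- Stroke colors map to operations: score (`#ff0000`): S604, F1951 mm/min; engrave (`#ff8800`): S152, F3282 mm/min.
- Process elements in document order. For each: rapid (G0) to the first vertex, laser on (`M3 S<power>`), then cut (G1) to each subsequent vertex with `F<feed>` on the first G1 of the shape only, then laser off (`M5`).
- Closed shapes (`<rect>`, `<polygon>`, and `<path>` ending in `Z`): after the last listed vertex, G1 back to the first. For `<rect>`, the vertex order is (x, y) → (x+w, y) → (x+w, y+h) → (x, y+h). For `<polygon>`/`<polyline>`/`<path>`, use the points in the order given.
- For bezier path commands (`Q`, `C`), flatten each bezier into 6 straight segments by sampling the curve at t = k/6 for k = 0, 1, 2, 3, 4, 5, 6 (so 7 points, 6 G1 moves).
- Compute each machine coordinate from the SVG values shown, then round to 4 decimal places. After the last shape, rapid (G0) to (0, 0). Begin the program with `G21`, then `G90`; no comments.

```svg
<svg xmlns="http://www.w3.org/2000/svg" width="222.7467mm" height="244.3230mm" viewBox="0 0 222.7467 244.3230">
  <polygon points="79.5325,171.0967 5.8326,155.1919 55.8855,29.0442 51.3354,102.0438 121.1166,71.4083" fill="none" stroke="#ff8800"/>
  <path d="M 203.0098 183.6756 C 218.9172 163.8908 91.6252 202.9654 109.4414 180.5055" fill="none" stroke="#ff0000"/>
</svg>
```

G21
G90
G0 X79.5325 Y73.2263
M3 S152
G1 X5.8326 Y89.1311 F3282
G1 X55.8855 Y215.2788
G1 X51.3354 Y142.2792
G1 X121.1166 Y172.9147
G1 X79.5325 Y73.2263
M5
G0 X203.0098 Y60.6474
M3 S604
G1 X200.3650 Y66.1922 F1951
G1 X181.8621 Y65.2714
G1 X155.5098 Y61.2293
G1 X129.3165 Y57.4101
G1 X111.2909 Y57.1580
G1 X109.4414 Y63.8175
M5
G0 X0.0000 Y0.0000

Since the viewBox matches the mm dimensions, user units are millimetres directly. The only transform is the Y-flip y_m = 244.3230 − y_svg.

Shape 1 is a closed polygon drawn with `<polygon>`. Its stroke #ff8800 means engrave at S152, F3282. After flipping Y the toolpath is (79.5325,73.2263) → (5.8326,89.1311) → (55.8855,215.2788) → (51.3354,142.2792) → (121.1166,172.9147) → (79.5325,73.2263), returning to the start.

Shape 2 is a cubic bezier drawn with `<path>`. Its stroke #ff0000 means score at S604, F1951. After flipping Y the toolpath is (203.0098,60.6474) → (200.3650,66.1922) → (181.8621,65.2714) → (155.5098,61.2293) → (129.3165,57.4101) → (111.2909,57.1580) → (109.4414,63.8175).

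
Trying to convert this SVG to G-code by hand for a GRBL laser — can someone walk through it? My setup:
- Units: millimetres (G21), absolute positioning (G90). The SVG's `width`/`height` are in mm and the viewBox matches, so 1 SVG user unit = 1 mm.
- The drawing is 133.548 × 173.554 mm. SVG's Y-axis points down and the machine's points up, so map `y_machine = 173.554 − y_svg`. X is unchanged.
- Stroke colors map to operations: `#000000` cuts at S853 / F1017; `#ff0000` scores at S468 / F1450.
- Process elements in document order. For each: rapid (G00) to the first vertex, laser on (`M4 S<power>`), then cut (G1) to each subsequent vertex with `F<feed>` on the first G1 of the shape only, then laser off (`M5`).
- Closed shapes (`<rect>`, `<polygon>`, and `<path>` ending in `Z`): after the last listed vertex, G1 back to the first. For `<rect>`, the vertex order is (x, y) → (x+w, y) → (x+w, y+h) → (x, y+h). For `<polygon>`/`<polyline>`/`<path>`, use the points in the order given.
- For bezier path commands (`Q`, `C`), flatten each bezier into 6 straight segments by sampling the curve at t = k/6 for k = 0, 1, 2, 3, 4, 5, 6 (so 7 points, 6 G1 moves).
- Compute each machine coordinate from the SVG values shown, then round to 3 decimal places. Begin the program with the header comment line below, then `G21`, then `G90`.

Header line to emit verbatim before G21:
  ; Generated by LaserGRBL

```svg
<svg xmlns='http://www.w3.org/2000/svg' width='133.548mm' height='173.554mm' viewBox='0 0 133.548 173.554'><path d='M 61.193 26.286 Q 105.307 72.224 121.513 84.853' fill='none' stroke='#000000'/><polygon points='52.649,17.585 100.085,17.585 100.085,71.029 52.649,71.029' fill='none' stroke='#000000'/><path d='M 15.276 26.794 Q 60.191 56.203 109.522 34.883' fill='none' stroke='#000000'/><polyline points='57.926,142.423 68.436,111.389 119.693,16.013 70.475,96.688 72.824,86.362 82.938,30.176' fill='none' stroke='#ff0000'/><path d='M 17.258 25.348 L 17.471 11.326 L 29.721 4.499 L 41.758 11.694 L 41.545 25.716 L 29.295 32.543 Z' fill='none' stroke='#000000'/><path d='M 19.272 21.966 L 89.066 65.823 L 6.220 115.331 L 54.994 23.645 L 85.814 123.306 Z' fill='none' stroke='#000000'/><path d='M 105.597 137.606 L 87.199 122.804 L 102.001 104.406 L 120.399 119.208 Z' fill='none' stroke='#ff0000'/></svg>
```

1 u = 1 mm; y_m = 173.554 − y.

[1] `<path>` quadratic bezier, #000000→cut S853 F1017: (61.193,147.268) → (75.122,132.881) → (87.501,120.344) → (98.330,109.657) → (107.608,100.821) → (115.336,93.836) → (121.513,88.701)

[2] `<polygon>` rectangle, #000000→cut S853 F1017: (52.649,155.969) → (100.085,155.969) → (100.085,102.525) → (52.649,102.525) → (52.649,155.969) (closed)

[3] `<path>` quadratic bezier, #000000→cut S853 F1017: (15.276,146.760) → (30.370,138.366) → (45.710,132.791) → (61.295,130.033) → (77.125,130.094) → (93.201,132.973) → (109.522,138.671)

[4] `<polyline>` open polyline, #ff0000→score S468 F1450: (57.926,31.131) → (68.436,62.165) → (119.693,157.541) → (70.475,76.866) → (72.824,87.192) → (82.938,143.378)

[5] `<path>` regular polygon, #000000→cut S853 F1017: (17.258,148.206) → (17.471,162.228) → (29.721,169.055) → (41.758,161.860) → (41.545,147.838) → (29.295,141.011) → (17.258,148.206) (closed)

[6] `<path>` closed polygon, #000000→cut S853 F1017: (19.272,151.588) → (89.066,107.731) → (6.220,58.223) → (54.994,149.909) → (85.814,50.248) → (19.272,151.588) (closed)

[7] `<path>` regular polygon, #ff0000→score S468 F1450: (105.597,35.948) → (87.199,50.750) → (102.001,69.148) → (120.399,54.346) → (105.597,35.948) (closed)

; Generated by LaserGRBL
G21
G90
G00 X61.193 Y147.268
M4 S853
G1 X75.122 Y132.881 F1017
G1 X87.501 Y120.344
G1 X98.330 Y109.657
G1 X107.608 Y100.821
G1 X115.336 Y93.836
G1 X121.513 Y88.701
M5
G00 X52.649 Y155.969
M4 S853
G1 X100.085 Y155.969 F1017
G1 X100.085 Y102.525
G1 X52.649 Y102.525
G1 X52.649 Y155.969
M5
G00 X15.276 Y146.760
M4 S853
G1 X30.370 Y138.366 F1017
G1 X45.710 Y132.791
G1 X61.295 Y130.033
G1 X77.125 Y130.094
G1 X93.201 Y132.973
G1 X109.522 Y138.671
M5
G00 X57.926 Y31.131
M4 S468
G1 X68.436 Y62.165 F1450
G1 X119.693 Y157.541
G1 X70.475 Y76.866
G1 X72.824 Y87.192
G1 X82.938 Y143.378
M5
G00 X17.258 Y148.206
M4 S853
G1 X17.471 Y162.228 F1017
G1 X29.721 Y169.055
G1 X41.758 Y161.860
G1 X41.545 Y147.838
G1 X29.295 Y141.011
G1 X17.258 Y148.206
M5
G00 X19.272 Y151.588
M4 S853
G1 X89.066 Y107.731 F1017
G1 X6.220 Y58.223
G1 X54.994 Y149.909
G1 X85.814 Y50.248
G1 X19.272 Y151.588
M5
G00 X105.597 Y35.948
M4 S468
G1 X87.199 Y50.750 F1450
G1 X102.001 Y69.148
G1 X120.399 Y54.346
G1 X105.597 Y35.948
M5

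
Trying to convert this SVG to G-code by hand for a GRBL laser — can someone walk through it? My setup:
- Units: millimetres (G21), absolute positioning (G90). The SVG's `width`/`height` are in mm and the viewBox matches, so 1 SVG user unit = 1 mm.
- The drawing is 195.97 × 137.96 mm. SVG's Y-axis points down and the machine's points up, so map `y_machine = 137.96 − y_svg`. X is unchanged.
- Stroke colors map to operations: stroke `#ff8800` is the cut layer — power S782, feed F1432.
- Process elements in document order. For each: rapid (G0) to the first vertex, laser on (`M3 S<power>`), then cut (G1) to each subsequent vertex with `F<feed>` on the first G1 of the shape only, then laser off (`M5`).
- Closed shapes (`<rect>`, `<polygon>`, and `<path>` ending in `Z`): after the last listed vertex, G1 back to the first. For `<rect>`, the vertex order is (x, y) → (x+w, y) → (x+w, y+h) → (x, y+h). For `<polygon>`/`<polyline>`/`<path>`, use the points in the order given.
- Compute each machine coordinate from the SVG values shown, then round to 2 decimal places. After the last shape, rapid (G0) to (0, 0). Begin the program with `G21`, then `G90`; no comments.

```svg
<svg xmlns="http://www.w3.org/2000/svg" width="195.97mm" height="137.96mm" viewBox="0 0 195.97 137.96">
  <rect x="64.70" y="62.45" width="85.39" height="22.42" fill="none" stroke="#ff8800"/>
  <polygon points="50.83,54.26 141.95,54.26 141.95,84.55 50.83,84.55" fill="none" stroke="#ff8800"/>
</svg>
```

G21
G90
G0 X64.70 Y75.51
M3 S782
G1 X150.09 Y75.51 F1432
G1 X150.09 Y53.09
G1 X64.70 Y53.09
G1 X64.70 Y75.51
M5
G0 X50.83 Y83.70
M3 S782
G1 X141.95 Y83.70 F1432
G1 X141.95 Y53.41
G1 X50.83 Y53.41
G1 X50.83 Y83.70
M5
G0 X0.00 Y0.00

viewBox `0 0 195.97 137.96` with mm width/height → 1 unit = 1 mm. Flip: y_m = 137.96 − y_svg.

**Shape 1** — `<rect>` rectangle, stroke `#ff8800` → cut (S782, F1432). Machine vertices: (64.70,75.51) → (150.09,75.51) → (150.09,53.09) → (64.70,53.09) → (64.70,75.51). Closed: final G1 returns to the first vertex.

**Shape 2** — `<polygon>` rectangle, stroke `#ff8800` → cut (S782, F1432). Machine vertices: (50.83,83.70) → (141.95,83.70) → (141.95,53.41) → (50.83,53.41) → (50.83,83.70). Closed: final G1 returns to the first vertex.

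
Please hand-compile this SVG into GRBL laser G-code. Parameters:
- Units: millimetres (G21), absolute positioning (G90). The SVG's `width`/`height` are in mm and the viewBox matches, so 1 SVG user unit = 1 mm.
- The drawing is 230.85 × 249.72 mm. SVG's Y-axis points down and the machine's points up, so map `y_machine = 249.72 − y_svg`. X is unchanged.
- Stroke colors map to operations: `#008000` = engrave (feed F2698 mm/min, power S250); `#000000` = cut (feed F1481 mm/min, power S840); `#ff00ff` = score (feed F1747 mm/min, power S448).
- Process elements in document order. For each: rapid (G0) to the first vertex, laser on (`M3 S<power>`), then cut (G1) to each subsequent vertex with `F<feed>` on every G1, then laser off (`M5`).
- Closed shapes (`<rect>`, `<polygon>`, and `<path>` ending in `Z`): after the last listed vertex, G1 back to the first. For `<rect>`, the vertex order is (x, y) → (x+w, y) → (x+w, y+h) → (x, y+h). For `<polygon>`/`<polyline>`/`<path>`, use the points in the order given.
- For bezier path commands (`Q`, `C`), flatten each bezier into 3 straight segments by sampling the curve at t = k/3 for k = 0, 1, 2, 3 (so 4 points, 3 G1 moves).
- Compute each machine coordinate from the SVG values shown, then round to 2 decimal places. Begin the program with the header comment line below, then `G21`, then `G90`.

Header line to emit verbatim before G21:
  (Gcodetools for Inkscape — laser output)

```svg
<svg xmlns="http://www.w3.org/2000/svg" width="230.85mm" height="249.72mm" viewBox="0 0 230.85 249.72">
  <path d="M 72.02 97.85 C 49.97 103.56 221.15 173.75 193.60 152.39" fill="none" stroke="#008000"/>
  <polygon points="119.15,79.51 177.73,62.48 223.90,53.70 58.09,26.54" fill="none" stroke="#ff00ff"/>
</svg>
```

(Gcodetools for Inkscape — laser output)
G21
G90
G0 X72.02 Y151.87
M3 S250
G1 X99.86 Y130.45 F2698
G1 X169.42 Y100.71 F2698
G1 X193.60 Y97.33 F2698
M5
G0 X119.15 Y170.21
M3 S448
G1 X177.73 Y187.24 F1747
G1 X223.90 Y196.02 F1747
G1 X58.09 Y223.18 F1747
G1 X119.15 Y170.21 F1747
M5

Since the viewBox matches the mm dimensions, user units are millimetres directly. The only transform is the Y-flip y_m = 249.72 − y_svg.

Shape 1 is a cubic bezier drawn with `<path>`. Its stroke #008000 means engrave at S250, F2698. After flipping Y the toolpath is (72.02,151.87) → (99.86,130.45) → (169.42,100.71) → (193.60,97.33).

Shape 2 is a closed polygon drawn with `<polygon>`. Its stroke #ff00ff means score at S448, F1747. After flipping Y the toolpath is (119.15,170.21) → (177.73,187.24) → (223.90,196.02) → (58.09,223.18) → (119.15,170.21), returning to the start.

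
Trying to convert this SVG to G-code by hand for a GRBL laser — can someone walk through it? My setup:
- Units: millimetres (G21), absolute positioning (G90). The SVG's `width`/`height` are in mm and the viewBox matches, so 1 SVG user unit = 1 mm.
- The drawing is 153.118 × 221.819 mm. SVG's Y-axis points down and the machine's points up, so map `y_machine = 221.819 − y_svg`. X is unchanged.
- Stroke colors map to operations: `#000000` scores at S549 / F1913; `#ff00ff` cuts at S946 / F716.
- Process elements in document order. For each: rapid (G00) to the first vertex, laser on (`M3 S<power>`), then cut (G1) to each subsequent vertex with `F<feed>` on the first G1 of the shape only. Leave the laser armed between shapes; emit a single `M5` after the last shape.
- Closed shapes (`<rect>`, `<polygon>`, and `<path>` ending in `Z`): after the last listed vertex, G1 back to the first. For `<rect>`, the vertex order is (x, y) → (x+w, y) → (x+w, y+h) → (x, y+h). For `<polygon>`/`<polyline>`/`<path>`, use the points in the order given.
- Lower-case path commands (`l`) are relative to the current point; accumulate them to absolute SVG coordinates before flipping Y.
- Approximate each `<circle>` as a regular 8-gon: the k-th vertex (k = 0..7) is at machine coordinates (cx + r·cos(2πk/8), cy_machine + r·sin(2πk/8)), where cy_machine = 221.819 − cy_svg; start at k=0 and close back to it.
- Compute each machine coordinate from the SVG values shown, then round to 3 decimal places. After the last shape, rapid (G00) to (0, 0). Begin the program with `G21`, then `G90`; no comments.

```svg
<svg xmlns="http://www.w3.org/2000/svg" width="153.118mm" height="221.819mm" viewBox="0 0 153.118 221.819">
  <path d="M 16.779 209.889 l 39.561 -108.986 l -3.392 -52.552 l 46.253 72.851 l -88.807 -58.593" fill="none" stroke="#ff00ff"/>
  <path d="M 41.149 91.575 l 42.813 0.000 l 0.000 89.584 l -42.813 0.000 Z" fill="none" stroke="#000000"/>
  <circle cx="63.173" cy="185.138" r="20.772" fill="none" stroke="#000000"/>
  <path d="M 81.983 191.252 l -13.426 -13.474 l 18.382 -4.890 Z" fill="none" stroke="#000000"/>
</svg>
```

1 u = 1 mm; y_m = 221.819 − y.

[1] `<path>` open polyline, #ff00ff→cut S946 F716: (16.779,11.930) → (56.340,120.916) → (52.948,173.468) → (99.201,100.617) → (10.394,159.210)

[2] `<path>` rectangle, #000000→score S549 F1913: (41.149,130.244) → (83.962,130.244) → (83.962,40.660) → (41.149,40.660) → (41.149,130.244) (closed)

[3] `<circle>` circle, #000000→score S549 F1913: (83.945,36.681) → (77.861,51.369) → (63.173,57.453) → (48.485,51.369) → (42.401,36.681) → (48.485,21.993) → (63.173,15.909) → (77.861,21.993) → (83.945,36.681) (closed)

[4] `<path>` regular polygon, #000000→score S549 F1913: (81.983,30.567) → (68.557,44.041) → (86.939,48.931) → (81.983,30.567) (closed)

G21
G90
G00 X16.779 Y11.930
M3 S946
G1 X56.340 Y120.916 F716
G1 X52.948 Y173.468
G1 X99.201 Y100.617
G1 X10.394 Y159.210
G00 X41.149 Y130.244
M3 S549
G1 X83.962 Y130.244 F1913
G1 X83.962 Y40.660
G1 X41.149 Y40.660
G1 X41.149 Y130.244
G00 X83.945 Y36.681
M3 S549
G1 X77.861 Y51.369 F1913
G1 X63.173 Y57.453
G1 X48.485 Y51.369
G1 X42.401 Y36.681
G1 X48.485 Y21.993
G1 X63.173 Y15.909
G1 X77.861 Y21.993
G1 X83.945 Y36.681
G00 X81.983 Y30.567
M3 S549
G1 X68.557 Y44.041 F1913
G1 X86.939 Y48.931
G1 X81.983 Y30.567
M5
G00 X0.000 Y0.000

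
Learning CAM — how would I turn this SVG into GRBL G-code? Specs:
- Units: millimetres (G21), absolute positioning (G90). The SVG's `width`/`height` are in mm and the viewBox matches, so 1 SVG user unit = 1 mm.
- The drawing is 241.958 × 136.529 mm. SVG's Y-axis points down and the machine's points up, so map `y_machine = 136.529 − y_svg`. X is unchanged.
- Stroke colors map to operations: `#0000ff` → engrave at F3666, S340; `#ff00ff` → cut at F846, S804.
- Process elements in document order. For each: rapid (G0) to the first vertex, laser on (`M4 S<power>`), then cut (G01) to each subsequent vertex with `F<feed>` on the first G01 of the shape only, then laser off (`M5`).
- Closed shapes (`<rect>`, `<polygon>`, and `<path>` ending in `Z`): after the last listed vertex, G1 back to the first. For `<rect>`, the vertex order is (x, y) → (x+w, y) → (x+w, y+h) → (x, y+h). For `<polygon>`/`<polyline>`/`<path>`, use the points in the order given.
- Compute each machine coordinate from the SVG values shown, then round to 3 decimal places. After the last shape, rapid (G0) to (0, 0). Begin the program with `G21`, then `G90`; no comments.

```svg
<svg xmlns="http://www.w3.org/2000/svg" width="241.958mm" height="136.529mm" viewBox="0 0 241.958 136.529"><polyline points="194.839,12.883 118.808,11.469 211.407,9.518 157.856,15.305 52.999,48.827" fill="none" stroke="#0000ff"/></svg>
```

G21
G90
G0 X194.839 Y123.646
M4 S340
G01 X118.808 Y125.060 F3666
G01 X211.407 Y127.011
G01 X157.856 Y121.224
G01 X52.999 Y87.702
M5
G0 X0.000 Y0.000

Since the viewBox matches the mm dimensions, user units are millimetres directly. The only transform is the Y-flip y_m = 136.529 − y_svg.

Shape 1 is a open polyline drawn with `<polyline>`. Its stroke #0000ff means engrave at S340, F3666. After flipping Y the toolpath is (194.839,123.646) → (118.808,125.060) → (211.407,127.011) → (157.856,121.224) → (52.999,87.702).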